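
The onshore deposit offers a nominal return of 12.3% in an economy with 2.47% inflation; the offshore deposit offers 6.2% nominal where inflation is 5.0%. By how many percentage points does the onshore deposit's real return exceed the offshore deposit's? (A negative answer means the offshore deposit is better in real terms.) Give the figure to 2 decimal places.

The onshore deposit real return: 1.123/1.0247 − 1 = 9.593%.
The offshore deposit real return: 1.062/1.050 − 1 = 1.143%.
Difference: 9.593 − 1.143 = 8.450 pp.

8.45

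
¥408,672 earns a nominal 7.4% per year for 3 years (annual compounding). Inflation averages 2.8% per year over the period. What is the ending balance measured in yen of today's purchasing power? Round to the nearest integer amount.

Nominal value at maturity: ¥408,672 × (1 + 7.4%)^3 ≈ ¥506,276.
Price-level factor over 3 years: (1 + 2.8%)^3 = 1.086373952.
The maturity value deflated by that factor is the answer in today's purchasing power.

¥466,024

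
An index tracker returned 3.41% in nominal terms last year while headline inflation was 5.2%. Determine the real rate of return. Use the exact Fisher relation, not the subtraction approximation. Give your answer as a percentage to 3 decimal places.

Real return via the Fisher equation: (1 + 3.41%)/(1 + 5.2%) − 1 = 1.0341/1.052 − 1 ≈ -0.01702.

-1.702%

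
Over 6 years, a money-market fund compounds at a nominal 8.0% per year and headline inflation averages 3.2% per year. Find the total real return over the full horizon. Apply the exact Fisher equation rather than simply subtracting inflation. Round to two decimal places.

The annual real rate is (1+8.0%)/(1+3.2%) − 1 = 4.6512%.
Compounded over 6 years: (1 + 0.046512)^6 − 1 ≈ 0.31360.

31.36%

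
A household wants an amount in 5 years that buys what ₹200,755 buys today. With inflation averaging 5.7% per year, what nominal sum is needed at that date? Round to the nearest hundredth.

₹264,875.21

Cumulative price-level factor: (1+5.7%)^5 ≈ 1.3193953117.
The nominal amount required is ₹200,755 scaled up by that factor.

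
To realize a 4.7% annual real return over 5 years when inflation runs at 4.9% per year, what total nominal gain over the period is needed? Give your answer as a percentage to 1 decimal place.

59.8%

Required annual nominal rate: (1+4.7%)(1+4.9%) − 1 = 9.8303%.
Cumulative over 5 years: (1 + 0.098303)^5 − 1 ≈ 0.59813.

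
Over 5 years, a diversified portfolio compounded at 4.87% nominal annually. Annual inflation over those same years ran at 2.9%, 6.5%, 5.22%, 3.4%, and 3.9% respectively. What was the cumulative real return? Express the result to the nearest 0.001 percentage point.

2.390%

Cumulative inflation factor: 1.029 × 1.065 × 1.0522 × 1.034 × 1.039 ≈ 1.23879.
Nominal growth factor: 1.26840. Real growth factor = 1.26840 / 1.23879 ≈ 1.02390.
Total real return ≈ 2.3899%.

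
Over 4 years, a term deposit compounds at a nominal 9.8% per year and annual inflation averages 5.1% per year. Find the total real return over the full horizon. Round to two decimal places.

The annual real rate is (1+9.8%)/(1+5.1%) − 1 = 4.4719%.
Compounded over 4 years: (1 + 0.044719)^4 − 1 ≈ 0.19124.

19.12%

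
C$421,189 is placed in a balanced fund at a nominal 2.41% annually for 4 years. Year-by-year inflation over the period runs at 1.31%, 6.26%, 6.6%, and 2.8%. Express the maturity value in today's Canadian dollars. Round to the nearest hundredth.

C$392,711.88

Nominal value at maturity: C$421,189 × (1 + 2.41%)^4 ≈ C$463,283.13.
Price-level factor over 4 years: 1.0131 × 1.0626 × 1.066 × 1.028 ≈ 1.1797023547.
Dividing the nominal maturity value by the price-level factor gives the value in today's money.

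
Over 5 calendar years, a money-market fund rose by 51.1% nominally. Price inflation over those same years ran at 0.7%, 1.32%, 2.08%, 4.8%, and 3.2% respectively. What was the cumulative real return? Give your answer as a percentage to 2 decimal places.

34.14%

Cumulative inflation factor: 1.007 × 1.0132 × 1.0208 × 1.048 × 1.032 ≈ 1.12644.
Nominal growth factor: 1.51100. Real growth factor = 1.51100 / 1.12644 ≈ 1.34140.
Total real return ≈ 34.1400%.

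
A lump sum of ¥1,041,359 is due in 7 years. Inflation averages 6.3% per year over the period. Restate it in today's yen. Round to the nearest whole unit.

¥678,997

Price-level factor over 7 years: (1 + 6.3%)^7 ≈ 1.5336732814.
Purchasing power today: ¥1,041,359 divided by that factor.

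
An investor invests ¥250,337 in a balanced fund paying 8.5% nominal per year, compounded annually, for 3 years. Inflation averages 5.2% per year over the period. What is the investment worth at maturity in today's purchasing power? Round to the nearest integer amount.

Nominal value at maturity: ¥250,337 × (1 + 8.5%)^3 ≈ ¥319,753.
Price-level factor over 3 years: (1 + 5.2%)^3 = 1.164252608.
Dividing the nominal maturity value by the price-level factor gives the value in today's money.

¥274,642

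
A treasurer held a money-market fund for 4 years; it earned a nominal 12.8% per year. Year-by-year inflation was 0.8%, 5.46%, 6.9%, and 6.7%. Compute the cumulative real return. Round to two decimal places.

33.52%

Cumulative inflation factor: 1.008 × 1.0546 × 1.069 × 1.067 ≈ 1.21252.
Nominal growth factor: 1.61896. Real growth factor = 1.61896 / 1.21252 ≈ 1.33520.
Total real return ≈ 33.5199%.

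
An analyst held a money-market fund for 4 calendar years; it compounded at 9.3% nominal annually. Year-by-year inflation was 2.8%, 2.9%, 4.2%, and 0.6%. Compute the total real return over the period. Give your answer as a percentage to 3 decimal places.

28.708%

Cumulative inflation factor: 1.028 × 1.029 × 1.042 × 1.006 ≈ 1.10885.
Nominal growth factor: 1.42719. Real growth factor = 1.42719 / 1.10885 ≈ 1.28708.
Total real return ≈ 28.7083%.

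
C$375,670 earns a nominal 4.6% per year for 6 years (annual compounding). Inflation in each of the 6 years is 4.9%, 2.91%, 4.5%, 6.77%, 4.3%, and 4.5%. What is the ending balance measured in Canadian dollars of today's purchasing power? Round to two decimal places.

Nominal value at maturity: C$375,670 × (1 + 4.6%)^6 ≈ C$492,035.71.
Price-level factor over 6 years: 1.049 × 1.0291 × 1.045 × 1.0677 × 1.043 × 1.045 ≈ 1.3128019056.
The maturity value deflated by that factor is the answer in today's purchasing power.

C$374,798.14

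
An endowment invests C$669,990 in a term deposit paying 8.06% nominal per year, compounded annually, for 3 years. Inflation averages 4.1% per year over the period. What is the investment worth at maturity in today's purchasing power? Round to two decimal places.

Nominal value at maturity: C$669,990 × (1 + 8.06%)^3 ≈ C$845,401.88.
Price-level factor over 3 years: (1 + 4.1%)^3 = 1.128111921.
The maturity value deflated by that factor is the answer in today's purchasing power.

C$749,395.40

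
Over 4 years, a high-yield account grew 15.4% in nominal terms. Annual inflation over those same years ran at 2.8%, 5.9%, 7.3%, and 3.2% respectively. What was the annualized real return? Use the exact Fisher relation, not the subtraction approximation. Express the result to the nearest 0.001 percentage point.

-1.086%

Cumulative inflation factor: 1.028 × 1.059 × 1.073 × 1.032 ≈ 1.20550.
Nominal growth factor: 1.15400. Real growth factor = 1.15400 / 1.20550 ≈ 0.95728.
Annualized: 0.95728^(1/4) − 1 ≈ -0.01086.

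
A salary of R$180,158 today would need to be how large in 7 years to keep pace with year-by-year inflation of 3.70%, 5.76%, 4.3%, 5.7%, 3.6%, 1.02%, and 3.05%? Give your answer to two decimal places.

R$234,924.42

Cumulative price-level factor: 1.0370 × 1.0576 × 1.043 × 1.057 × 1.036 × 1.0102 × 1.0305 ≈ 1.3039910481.
The nominal amount required is R$180,158 scaled up by that factor.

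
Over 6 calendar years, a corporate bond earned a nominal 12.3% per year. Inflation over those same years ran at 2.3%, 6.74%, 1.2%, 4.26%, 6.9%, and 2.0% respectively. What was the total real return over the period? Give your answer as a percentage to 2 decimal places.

59.66%

Cumulative inflation factor: 1.023 × 1.0674 × 1.012 × 1.0426 × 1.069 × 1.020 ≈ 1.25626.
Nominal growth factor: 2.00576. Real growth factor = 2.00576 / 1.25626 ≈ 1.59661.
Total real return ≈ 59.6613%.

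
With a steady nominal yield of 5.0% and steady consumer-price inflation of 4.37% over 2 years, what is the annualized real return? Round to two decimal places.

0.60%

With constant rates the annual real return is the same each year: (1+5.0%)/(1+4.37%) − 1 = 0.00604.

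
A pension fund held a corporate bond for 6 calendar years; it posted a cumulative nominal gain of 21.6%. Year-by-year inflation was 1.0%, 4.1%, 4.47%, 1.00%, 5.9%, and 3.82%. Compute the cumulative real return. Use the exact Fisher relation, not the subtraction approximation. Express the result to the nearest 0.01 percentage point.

-0.31%

Cumulative inflation factor: 1.010 × 1.041 × 1.0447 × 1.0100 × 1.059 × 1.0382 ≈ 1.21973.
Nominal growth factor: 1.21600. Real growth factor = 1.21600 / 1.21973 ≈ 0.99695.
Total real return ≈ -0.3054%.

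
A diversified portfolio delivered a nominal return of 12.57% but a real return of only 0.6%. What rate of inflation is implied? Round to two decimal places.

From (1+r_nom) = (1+r_real)(1+π), we get 1+π = (1 + 12.57%)/(1 + 0.6%) = 1.1257/1.006 ≈ 1.11899.
So π ≈ 11.8986%.

11.90%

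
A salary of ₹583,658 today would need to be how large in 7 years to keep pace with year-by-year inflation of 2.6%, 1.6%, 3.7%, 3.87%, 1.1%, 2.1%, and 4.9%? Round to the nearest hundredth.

₹709,611.73

Cumulative price-level factor: 1.026 × 1.016 × 1.037 × 1.0387 × 1.011 × 1.021 × 1.049 ≈ 1.2158005699.
Multiplying ₹583,658 by the price-level factor gives the future nominal sum.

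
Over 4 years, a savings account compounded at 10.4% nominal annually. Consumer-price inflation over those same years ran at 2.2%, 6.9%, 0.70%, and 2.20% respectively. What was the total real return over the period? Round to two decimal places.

32.12%

Cumulative inflation factor: 1.022 × 1.069 × 1.0070 × 1.0220 ≈ 1.12437.
Nominal growth factor: 1.48551. Real growth factor = 1.48551 / 1.12437 ≈ 1.32120.
Total real return ≈ 32.1196%.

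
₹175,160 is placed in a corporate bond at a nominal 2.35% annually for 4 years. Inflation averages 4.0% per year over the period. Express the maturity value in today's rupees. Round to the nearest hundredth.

Nominal value at maturity: ₹175,160 × (1 + 2.35%)^4 ≈ ₹192,214.58.
Price-level factor over 4 years: (1 + 4.0%)^4 = 1.16985856.
Dividing the nominal maturity value by the price-level factor gives the value in today's money.

₹164,305.83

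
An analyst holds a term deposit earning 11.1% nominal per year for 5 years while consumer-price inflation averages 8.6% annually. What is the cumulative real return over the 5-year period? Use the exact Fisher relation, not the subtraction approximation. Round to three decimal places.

The annual real rate is (1+11.1%)/(1+8.6%) − 1 = 2.3020%.
Compounded over 5 years: (1 + 0.023020)^5 − 1 ≈ 0.12052.

12.052%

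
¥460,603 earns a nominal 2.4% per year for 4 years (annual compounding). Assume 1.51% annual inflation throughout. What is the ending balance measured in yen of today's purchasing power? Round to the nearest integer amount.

¥476,970

Nominal value at maturity: ¥460,603 × (1 + 2.4%)^4 ≈ ¥506,438.
Price-level factor over 4 years: (1 + 1.51%)^4 ≈ 1.0617818838.
Dividing the nominal maturity value by the price-level factor gives the value in today's money.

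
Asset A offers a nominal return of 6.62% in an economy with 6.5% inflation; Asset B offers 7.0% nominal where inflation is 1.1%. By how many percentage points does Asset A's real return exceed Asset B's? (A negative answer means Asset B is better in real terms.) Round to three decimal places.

-5.723

Asset A real return: 1.0662/1.065 − 1 = 0.1127%.
Asset B real return: 1.070/1.011 − 1 = 5.8358%.
Difference: 0.1127 − 5.8358 = -5.7231 pp.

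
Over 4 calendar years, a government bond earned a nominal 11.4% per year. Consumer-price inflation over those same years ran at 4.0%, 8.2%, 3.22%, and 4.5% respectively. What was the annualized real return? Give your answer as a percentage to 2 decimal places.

Cumulative inflation factor: 1.040 × 1.082 × 1.0322 × 1.045 ≈ 1.21378.
Nominal growth factor: 1.54007. Real growth factor = 1.54007 / 1.21378 ≈ 1.26882.
Annualized: 1.26882^(1/4) − 1 ≈ 0.06133.

6.13%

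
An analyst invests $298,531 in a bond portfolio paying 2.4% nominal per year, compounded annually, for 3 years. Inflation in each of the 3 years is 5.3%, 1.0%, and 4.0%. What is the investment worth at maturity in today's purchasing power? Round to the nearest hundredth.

$289,805.23

Nominal value at maturity: $298,531 × (1 + 2.4%)^3 ≈ $320,545.22.
Price-level factor over 3 years: 1.053 × 1.010 × 1.040 = 1.1060712.
The maturity value deflated by that factor is the answer in today's purchasing power.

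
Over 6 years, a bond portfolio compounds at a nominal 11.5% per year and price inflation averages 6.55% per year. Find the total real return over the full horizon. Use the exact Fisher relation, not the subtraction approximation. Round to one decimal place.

31.3%

The annual real rate is (1+11.5%)/(1+6.55%) − 1 = 4.6457%.
Compounded over 6 years: (1 + 0.046457)^6 − 1 ≈ 0.31319.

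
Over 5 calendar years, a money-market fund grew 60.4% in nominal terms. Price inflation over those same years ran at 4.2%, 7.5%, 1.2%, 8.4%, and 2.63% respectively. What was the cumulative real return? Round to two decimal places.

Cumulative inflation factor: 1.042 × 1.075 × 1.012 × 1.084 × 1.0263 ≈ 1.26113.
Nominal growth factor: 1.60400. Real growth factor = 1.60400 / 1.26113 ≈ 1.27187.
Total real return ≈ 27.1874%.

27.19%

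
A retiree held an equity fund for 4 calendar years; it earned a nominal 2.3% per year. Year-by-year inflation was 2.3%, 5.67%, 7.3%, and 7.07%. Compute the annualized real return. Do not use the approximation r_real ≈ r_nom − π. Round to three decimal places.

Cumulative inflation factor: 1.023 × 1.0567 × 1.073 × 1.0707 ≈ 1.24192.
Nominal growth factor: 1.09522. Real growth factor = 1.09522 / 1.24192 ≈ 0.88188.
Annualized: 0.88188^(1/4) − 1 ≈ -0.03094.

-3.094%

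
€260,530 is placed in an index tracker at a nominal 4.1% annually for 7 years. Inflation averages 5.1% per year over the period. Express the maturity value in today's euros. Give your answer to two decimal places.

€243,665.38

Nominal value at maturity: €260,530 × (1 + 4.1%)^7 ≈ €345,153.95.
Price-level factor over 7 years: (1 + 5.1%)^7 ≈ 1.4165079366.
The maturity value deflated by that factor is the answer in today's purchasing power.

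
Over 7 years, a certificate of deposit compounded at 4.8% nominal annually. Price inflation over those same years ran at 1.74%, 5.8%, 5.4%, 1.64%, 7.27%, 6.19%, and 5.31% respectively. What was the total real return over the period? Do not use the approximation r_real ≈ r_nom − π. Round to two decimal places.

Cumulative inflation factor: 1.0174 × 1.058 × 1.054 × 1.0164 × 1.0727 × 1.0619 × 1.0531 ≈ 1.38329.
Nominal growth factor: 1.38845. Real growth factor = 1.38845 / 1.38329 ≈ 1.00373.
Total real return ≈ 0.3725%.

0.37%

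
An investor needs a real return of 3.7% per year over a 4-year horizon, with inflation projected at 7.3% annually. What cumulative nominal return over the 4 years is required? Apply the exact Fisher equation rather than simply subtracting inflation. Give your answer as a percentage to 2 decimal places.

53.29%

Required annual nominal rate: (1+3.7%)(1+7.3%) − 1 = 11.2701%.
Cumulative over 4 years: (1 + 0.112701)^4 − 1 ≈ 0.53290.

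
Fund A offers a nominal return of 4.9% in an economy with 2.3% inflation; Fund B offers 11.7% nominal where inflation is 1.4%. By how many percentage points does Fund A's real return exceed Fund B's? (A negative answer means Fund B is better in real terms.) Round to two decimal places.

Fund A real return: 1.049/1.023 − 1 = 2.542%.
Fund B real return: 1.117/1.014 − 1 = 10.158%.
Difference: 2.542 − 10.158 = -7.616 pp.

-7.62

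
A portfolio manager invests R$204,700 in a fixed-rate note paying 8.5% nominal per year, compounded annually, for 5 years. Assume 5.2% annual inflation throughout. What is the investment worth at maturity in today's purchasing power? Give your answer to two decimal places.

Nominal value at maturity: R$204,700 × (1 + 8.5%)^5 ≈ R$307,798.52.
Price-level factor over 5 years: (1 + 5.2%)^5 ≈ 1.2884830183.
The maturity value deflated by that factor is the answer in today's purchasing power.

R$238,884.42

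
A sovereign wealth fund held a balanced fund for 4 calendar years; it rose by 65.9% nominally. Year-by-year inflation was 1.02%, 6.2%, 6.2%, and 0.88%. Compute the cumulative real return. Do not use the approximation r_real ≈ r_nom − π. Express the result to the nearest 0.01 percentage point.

Cumulative inflation factor: 1.0102 × 1.062 × 1.062 × 1.0088 ≈ 1.14937.
Nominal growth factor: 1.65900. Real growth factor = 1.65900 / 1.14937 ≈ 1.44339.
Total real return ≈ 44.3394%.

44.34%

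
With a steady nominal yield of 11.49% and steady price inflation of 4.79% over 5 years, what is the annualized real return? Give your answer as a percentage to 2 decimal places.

With constant rates the annual real return is the same each year: (1+11.49%)/(1+4.79%) − 1 = 0.06394.

6.39%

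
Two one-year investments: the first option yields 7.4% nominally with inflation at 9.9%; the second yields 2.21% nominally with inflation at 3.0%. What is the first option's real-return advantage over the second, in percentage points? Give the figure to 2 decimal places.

The first option real return: 1.074/1.099 − 1 = -2.275%.
The second real return: 1.0221/1.030 − 1 = -0.767%.
Difference: -2.275 − (-0.767) = -1.508 pp.

-1.51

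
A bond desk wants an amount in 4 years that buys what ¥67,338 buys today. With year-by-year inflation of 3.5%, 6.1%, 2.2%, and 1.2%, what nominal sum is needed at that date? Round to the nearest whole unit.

Cumulative price-level factor: 1.035 × 1.061 × 1.022 × 1.012 ≈ 1.1357614976.
Multiplying ¥67,338 by the price-level factor gives the future nominal sum.

¥76,480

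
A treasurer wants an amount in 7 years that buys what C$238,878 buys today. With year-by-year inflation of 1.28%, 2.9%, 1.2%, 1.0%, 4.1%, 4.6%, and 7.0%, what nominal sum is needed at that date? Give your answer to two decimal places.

Cumulative price-level factor: 1.0128 × 1.029 × 1.012 × 1.010 × 1.041 × 1.046 × 1.070 ≈ 1.2411010569.
The nominal amount required is C$238,878 scaled up by that factor.

C$296,471.74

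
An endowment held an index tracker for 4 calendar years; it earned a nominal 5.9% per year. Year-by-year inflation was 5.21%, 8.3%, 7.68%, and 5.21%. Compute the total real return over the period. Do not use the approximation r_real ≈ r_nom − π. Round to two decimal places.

Cumulative inflation factor: 1.0521 × 1.083 × 1.0768 × 1.0521 ≈ 1.29086.
Nominal growth factor: 1.25772. Real growth factor = 1.25772 / 1.29086 ≈ 0.97433.
Total real return ≈ -2.5670%.

-2.57%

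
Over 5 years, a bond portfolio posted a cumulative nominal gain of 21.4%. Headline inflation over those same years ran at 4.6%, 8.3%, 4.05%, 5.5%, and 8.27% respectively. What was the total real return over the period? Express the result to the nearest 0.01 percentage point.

-9.83%

Cumulative inflation factor: 1.046 × 1.083 × 1.0405 × 1.055 × 1.0827 ≈ 1.34637.
Nominal growth factor: 1.21400. Real growth factor = 1.21400 / 1.34637 ≈ 0.90169.
Total real return ≈ -9.8313%.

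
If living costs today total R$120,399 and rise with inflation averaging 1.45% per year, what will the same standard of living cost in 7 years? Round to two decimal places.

R$133,164.12

Cumulative price-level factor: (1+1.45%)^7 ≈ 1.1060235126.
The nominal amount required is R$120,399 scaled up by that factor.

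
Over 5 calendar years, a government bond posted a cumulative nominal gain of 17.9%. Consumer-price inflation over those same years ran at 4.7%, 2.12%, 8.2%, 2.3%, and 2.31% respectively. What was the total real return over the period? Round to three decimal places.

Cumulative inflation factor: 1.047 × 1.0212 × 1.082 × 1.023 × 1.0231 ≈ 1.21082.
Nominal growth factor: 1.17900. Real growth factor = 1.17900 / 1.21082 ≈ 0.97372.
Total real return ≈ -2.6277%.

-2.628%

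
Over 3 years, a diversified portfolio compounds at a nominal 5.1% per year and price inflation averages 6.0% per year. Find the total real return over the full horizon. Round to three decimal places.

The annual real rate is (1+5.1%)/(1+6.0%) − 1 = -0.8491%.
Compounded over 3 years: (1 + -0.008491)^3 − 1 ≈ -0.02526.

-2.526%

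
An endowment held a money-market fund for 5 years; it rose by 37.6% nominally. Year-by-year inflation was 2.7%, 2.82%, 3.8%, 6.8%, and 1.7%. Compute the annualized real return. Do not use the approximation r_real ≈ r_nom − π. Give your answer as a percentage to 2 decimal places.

Cumulative inflation factor: 1.027 × 1.0282 × 1.038 × 1.068 × 1.017 ≈ 1.19052.
Nominal growth factor: 1.37600. Real growth factor = 1.37600 / 1.19052 ≈ 1.15580.
Annualized: 1.15580^(1/5) − 1 ≈ 0.02938.

2.94%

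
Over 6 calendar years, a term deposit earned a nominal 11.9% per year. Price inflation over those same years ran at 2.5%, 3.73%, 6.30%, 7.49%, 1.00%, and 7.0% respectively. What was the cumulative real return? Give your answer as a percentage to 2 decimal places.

Cumulative inflation factor: 1.025 × 1.0373 × 1.0630 × 1.0749 × 1.0100 × 1.070 ≈ 1.31291.
Nominal growth factor: 1.96327. Real growth factor = 1.96327 / 1.31291 ≈ 1.49536.
Total real return ≈ 49.5360%.

49.54%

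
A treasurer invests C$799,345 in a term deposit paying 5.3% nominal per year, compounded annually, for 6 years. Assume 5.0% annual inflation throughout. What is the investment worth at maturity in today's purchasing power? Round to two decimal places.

C$813,146.31

Nominal value at maturity: C$799,345 × (1 + 5.3%)^6 ≈ C$1,089,693.82.
Price-level factor over 6 years: (1 + 5.0%)^6 ≈ 1.3400956406.
The maturity value deflated by that factor is the answer in today's purchasing power.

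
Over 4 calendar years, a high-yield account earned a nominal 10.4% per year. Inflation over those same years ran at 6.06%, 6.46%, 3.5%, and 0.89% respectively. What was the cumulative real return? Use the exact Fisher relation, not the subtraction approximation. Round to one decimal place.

26.0%

Cumulative inflation factor: 1.0606 × 1.0646 × 1.035 × 1.0089 ≈ 1.17903.
Nominal growth factor: 1.48551. Real growth factor = 1.48551 / 1.17903 ≈ 1.25994.
Total real return ≈ 25.9940%.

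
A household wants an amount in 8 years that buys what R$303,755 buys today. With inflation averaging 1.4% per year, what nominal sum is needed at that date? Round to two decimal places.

Cumulative price-level factor: (1+1.4%)^8 ≈ 1.1176443834.
Multiplying R$303,755 by the price-level factor gives the future nominal sum.

R$339,490.07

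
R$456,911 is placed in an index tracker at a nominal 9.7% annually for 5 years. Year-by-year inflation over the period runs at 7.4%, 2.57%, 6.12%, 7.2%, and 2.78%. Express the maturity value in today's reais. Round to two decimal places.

R$563,559.11

Nominal value at maturity: R$456,911 × (1 + 9.7%)^5 ≈ R$725,879.87.
Price-level factor over 5 years: 1.074 × 1.0257 × 1.0612 × 1.072 × 1.0278 ≈ 1.2880279193.
Dividing the nominal maturity value by the price-level factor gives the value in today's money.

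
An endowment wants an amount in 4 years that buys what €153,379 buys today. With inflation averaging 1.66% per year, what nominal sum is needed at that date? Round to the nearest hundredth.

€163,819.77

Cumulative price-level factor: (1+1.66%)^4 ≈ 1.0680717331.
Multiplying €153,379 by the price-level factor gives the future nominal sum.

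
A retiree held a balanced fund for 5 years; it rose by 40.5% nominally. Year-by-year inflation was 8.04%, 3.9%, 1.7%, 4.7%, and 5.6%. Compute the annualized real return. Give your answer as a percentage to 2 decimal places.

Cumulative inflation factor: 1.0804 × 1.039 × 1.017 × 1.047 × 1.056 ≈ 1.26221.
Nominal growth factor: 1.40500. Real growth factor = 1.40500 / 1.26221 ≈ 1.11313.
Annualized: 1.11313^(1/5) − 1 ≈ 0.02167.

2.17%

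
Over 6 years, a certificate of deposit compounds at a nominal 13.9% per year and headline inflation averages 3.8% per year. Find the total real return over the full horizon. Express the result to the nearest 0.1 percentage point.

The annual real rate is (1+13.9%)/(1+3.8%) − 1 = 9.7303%.
Compounded over 6 years: (1 + 0.097303)^6 − 1 ≈ 0.74565.

74.6%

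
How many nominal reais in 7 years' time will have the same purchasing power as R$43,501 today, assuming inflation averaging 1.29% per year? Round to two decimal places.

Cumulative price-level factor: (1+1.29%)^7 ≈ 1.0938707209.
Multiplying R$43,501 by the price-level factor gives the future nominal sum.

R$47,584.47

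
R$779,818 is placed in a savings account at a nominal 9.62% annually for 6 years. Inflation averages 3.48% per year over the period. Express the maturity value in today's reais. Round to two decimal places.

Nominal value at maturity: R$779,818 × (1 + 9.62%)^6 ≈ R$1,353,106.69.
Price-level factor over 6 years: (1 + 3.48%)^6 ≈ 1.2278307911.
Dividing the nominal maturity value by the price-level factor gives the value in today's money.

R$1,102,030.26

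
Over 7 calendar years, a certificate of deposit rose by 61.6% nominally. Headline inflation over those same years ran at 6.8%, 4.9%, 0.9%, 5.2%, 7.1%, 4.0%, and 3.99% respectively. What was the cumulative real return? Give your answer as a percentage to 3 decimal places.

17.320%

Cumulative inflation factor: 1.068 × 1.049 × 1.009 × 1.052 × 1.071 × 1.040 × 1.0399 ≈ 1.37743.
Nominal growth factor: 1.61600. Real growth factor = 1.61600 / 1.37743 ≈ 1.17320.
Total real return ≈ 17.3203%.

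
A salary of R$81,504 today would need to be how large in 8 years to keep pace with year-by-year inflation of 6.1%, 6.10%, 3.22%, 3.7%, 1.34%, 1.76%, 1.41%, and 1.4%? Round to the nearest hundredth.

Cumulative price-level factor: 1.061 × 1.0610 × 1.0322 × 1.037 × 1.0134 × 1.0176 × 1.0141 × 1.014 ≈ 1.2777624313.
Multiplying R$81,504 by the price-level factor gives the future nominal sum.

R$104,142.75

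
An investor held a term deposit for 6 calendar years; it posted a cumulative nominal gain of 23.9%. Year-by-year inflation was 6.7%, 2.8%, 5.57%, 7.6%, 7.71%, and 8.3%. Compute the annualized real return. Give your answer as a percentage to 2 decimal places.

-2.63%

Cumulative inflation factor: 1.067 × 1.028 × 1.0557 × 1.076 × 1.0771 × 1.083 ≈ 1.45343.
Nominal growth factor: 1.23900. Real growth factor = 1.23900 / 1.45343 ≈ 0.85246.
Annualized: 0.85246^(1/6) − 1 ≈ -0.02625.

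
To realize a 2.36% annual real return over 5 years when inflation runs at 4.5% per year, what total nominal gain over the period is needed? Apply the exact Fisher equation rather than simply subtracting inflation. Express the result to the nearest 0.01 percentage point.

40.03%

Required annual nominal rate: (1+2.36%)(1+4.5%) − 1 = 6.9662%.
Cumulative over 5 years: (1 + 0.069662)^5 − 1 ≈ 0.40034.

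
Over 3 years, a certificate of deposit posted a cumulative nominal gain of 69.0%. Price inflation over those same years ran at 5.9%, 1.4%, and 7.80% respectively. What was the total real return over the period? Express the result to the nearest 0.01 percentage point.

45.99%

Cumulative inflation factor: 1.059 × 1.014 × 1.0780 ≈ 1.15758.
Nominal growth factor: 1.69000. Real growth factor = 1.69000 / 1.15758 ≈ 1.45994.
Total real return ≈ 45.9937%.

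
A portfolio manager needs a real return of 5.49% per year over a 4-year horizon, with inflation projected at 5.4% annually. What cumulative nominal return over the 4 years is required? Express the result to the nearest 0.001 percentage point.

Required annual nominal rate: (1+5.49%)(1+5.4%) − 1 = 11.18646%.
Cumulative over 4 years: (1 + 0.1118646)^4 − 1 ≈ 0.52830.

52.830%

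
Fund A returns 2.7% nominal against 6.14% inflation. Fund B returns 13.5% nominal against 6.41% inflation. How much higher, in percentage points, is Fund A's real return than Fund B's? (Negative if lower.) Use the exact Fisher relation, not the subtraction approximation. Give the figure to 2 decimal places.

Fund A real return: 1.027/1.0614 − 1 = -3.241%.
Fund B real return: 1.135/1.0641 − 1 = 6.663%.
Difference: -3.241 − 6.663 = -9.904 pp.

-9.90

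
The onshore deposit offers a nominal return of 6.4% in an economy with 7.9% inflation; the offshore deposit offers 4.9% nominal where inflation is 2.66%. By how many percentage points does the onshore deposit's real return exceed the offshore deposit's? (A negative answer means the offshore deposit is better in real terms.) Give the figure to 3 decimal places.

-3.572

The onshore deposit real return: 1.064/1.079 − 1 = -1.3902%.
The offshore deposit real return: 1.049/1.0266 − 1 = 2.1820%.
Difference: -1.3902 − 2.1820 = -3.5722 pp.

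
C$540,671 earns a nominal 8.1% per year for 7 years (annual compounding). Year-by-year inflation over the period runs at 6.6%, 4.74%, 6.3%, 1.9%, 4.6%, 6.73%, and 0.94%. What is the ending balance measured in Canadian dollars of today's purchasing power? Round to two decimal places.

Nominal value at maturity: C$540,671 × (1 + 8.1%)^7 ≈ C$932,637.63.
Price-level factor over 7 years: 1.066 × 1.0474 × 1.063 × 1.019 × 1.046 × 1.0673 × 1.0094 ≈ 1.3628834480.
Dividing the nominal maturity value by the price-level factor gives the value in today's money.

C$684,312.10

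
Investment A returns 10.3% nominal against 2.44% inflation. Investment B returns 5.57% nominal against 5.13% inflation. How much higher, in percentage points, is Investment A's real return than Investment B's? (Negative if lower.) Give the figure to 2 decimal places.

Investment A real return: 1.103/1.0244 − 1 = 7.673%.
Investment B real return: 1.0557/1.0513 − 1 = 0.419%.
Difference: 7.673 − 0.419 = 7.254 pp.

7.25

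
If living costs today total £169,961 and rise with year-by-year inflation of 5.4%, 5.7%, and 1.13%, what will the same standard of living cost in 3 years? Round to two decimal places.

£191,489.46

Cumulative price-level factor: 1.054 × 1.057 × 1.0113 = 1.1266670814.
The nominal amount required is £169,961 scaled up by that factor.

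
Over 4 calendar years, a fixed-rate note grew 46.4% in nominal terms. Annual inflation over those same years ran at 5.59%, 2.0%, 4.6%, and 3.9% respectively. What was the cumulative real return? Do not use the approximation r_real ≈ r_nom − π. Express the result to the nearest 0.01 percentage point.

Cumulative inflation factor: 1.0559 × 1.020 × 1.046 × 1.039 ≈ 1.17050.
Nominal growth factor: 1.46400. Real growth factor = 1.46400 / 1.17050 ≈ 1.25075.
Total real return ≈ 25.0751%.

25.08%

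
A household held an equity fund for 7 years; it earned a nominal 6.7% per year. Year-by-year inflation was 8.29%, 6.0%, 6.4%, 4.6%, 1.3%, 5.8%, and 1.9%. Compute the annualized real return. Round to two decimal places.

Cumulative inflation factor: 1.0829 × 1.060 × 1.064 × 1.046 × 1.013 × 1.058 × 1.019 ≈ 1.39520.
Nominal growth factor: 1.57453. Real growth factor = 1.57453 / 1.39520 ≈ 1.12853.
Annualized: 1.12853^(1/7) − 1 ≈ 0.01742.

1.74%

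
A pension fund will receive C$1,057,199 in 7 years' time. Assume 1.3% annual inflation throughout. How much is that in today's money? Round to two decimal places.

Price-level factor over 7 years: (1 + 1.3%)^7 ≈ 1.0946269025.
Purchasing power today: C$1,057,199 divided by that factor.

C$965,807.62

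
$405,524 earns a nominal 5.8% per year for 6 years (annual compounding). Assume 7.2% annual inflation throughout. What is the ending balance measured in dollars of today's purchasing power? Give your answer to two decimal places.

Nominal value at maturity: $405,524 × (1 + 5.8%)^6 ≈ $568,761.99.
Price-level factor over 6 years: (1 + 7.2%)^6 ≈ 1.5176398167.
The maturity value deflated by that factor is the answer in today's purchasing power.

$374,767.44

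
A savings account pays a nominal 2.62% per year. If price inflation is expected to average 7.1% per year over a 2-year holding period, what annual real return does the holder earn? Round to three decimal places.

-4.183%

With constant rates the annual real return is the same each year: (1+2.62%)/(1+7.1%) − 1 = -0.04183.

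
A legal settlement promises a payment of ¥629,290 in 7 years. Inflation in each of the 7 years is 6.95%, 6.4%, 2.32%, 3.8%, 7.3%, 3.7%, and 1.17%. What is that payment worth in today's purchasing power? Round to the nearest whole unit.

¥462,530

Price-level factor over 7 years: 1.0695 × 1.064 × 1.0232 × 1.038 × 1.073 × 1.037 × 1.0117 ≈ 1.3605375427.
Purchasing power today: ¥629,290 divided by that factor.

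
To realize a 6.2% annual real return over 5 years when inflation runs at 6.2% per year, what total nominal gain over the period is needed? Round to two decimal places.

82.49%

Required annual nominal rate: (1+6.2%)(1+6.2%) − 1 = 12.7844%.
Cumulative over 5 years: (1 + 0.127844)^5 − 1 ≈ 0.82493.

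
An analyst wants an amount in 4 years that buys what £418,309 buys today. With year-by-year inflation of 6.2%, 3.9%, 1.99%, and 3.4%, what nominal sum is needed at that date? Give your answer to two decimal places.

£486,760.58

Cumulative price-level factor: 1.062 × 1.039 × 1.0199 × 1.034 ≈ 1.1636388028.
The nominal amount required is £418,309 scaled up by that factor.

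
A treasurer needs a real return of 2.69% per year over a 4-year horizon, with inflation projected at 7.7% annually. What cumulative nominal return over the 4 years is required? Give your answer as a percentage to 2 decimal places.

Required annual nominal rate: (1+2.69%)(1+7.7%) − 1 = 10.59713%.
Cumulative over 4 years: (1 + 0.1059713)^4 − 1 ≈ 0.49615.

49.62%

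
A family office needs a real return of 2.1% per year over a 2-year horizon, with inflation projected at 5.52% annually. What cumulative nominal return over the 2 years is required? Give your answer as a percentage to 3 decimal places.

16.070%

Required annual nominal rate: (1+2.1%)(1+5.52%) − 1 = 7.73592%.
Cumulative over 2 years: (1 + 0.0773592)^2 − 1 ≈ 0.16070.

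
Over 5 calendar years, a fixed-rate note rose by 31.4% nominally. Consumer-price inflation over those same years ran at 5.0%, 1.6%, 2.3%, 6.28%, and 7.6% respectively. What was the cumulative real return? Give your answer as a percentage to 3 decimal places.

Cumulative inflation factor: 1.050 × 1.016 × 1.023 × 1.0628 × 1.076 ≈ 1.24802.
Nominal growth factor: 1.31400. Real growth factor = 1.31400 / 1.24802 ≈ 1.05287.
Total real return ≈ 5.2866%.

5.287%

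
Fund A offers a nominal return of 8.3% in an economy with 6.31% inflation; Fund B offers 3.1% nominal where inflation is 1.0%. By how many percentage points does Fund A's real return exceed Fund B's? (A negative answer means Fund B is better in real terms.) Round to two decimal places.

Fund A real return: 1.083/1.0631 − 1 = 1.872%.
Fund B real return: 1.031/1.010 − 1 = 2.079%.
Difference: 1.872 − 2.079 = -0.207 pp.

-0.21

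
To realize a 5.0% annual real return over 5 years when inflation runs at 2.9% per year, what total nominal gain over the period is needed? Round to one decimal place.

47.2%

Required annual nominal rate: (1+5.0%)(1+2.9%) − 1 = 8.045%.
Cumulative over 5 years: (1 + 0.08045)^5 − 1 ≈ 0.47239.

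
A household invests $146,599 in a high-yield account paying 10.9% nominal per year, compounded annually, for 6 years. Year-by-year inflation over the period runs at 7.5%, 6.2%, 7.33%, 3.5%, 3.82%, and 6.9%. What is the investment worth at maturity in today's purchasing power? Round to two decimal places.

Nominal value at maturity: $146,599 × (1 + 10.9%)^6 ≈ $272,722.07.
Price-level factor over 6 years: 1.075 × 1.062 × 1.0733 × 1.035 × 1.0382 × 1.069 ≈ 1.4075155122.
The maturity value deflated by that factor is the answer in today's purchasing power.

$193,761.32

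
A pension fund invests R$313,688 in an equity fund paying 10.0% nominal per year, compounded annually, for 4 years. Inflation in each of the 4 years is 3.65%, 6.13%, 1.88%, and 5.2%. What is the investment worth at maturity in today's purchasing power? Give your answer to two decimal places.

Nominal value at maturity: R$313,688 × (1 + 10.0%)^4 ≈ R$459,270.60.
Price-level factor over 4 years: 1.0365 × 1.0613 × 1.0188 × 1.052 ≈ 1.1789954981.
The maturity value deflated by that factor is the answer in today's purchasing power.

R$389,543.98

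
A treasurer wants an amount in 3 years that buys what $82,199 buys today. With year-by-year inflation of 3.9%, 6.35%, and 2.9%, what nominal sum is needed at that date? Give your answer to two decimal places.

$93,461.97

Cumulative price-level factor: 1.039 × 1.0635 × 1.029 = 1.1370208185.
The nominal amount required is $82,199 scaled up by that factor.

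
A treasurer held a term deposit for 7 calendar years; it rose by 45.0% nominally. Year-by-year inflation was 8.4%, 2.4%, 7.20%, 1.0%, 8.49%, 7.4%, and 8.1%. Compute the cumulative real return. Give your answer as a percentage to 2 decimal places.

-4.21%

Cumulative inflation factor: 1.084 × 1.024 × 1.0720 × 1.010 × 1.0849 × 1.074 × 1.081 ≈ 1.51379.
Nominal growth factor: 1.45000. Real growth factor = 1.45000 / 1.51379 ≈ 0.95786.
Total real return ≈ -4.2138%.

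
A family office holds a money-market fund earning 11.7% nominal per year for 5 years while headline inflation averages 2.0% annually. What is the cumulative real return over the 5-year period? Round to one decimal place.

57.5%

The annual real rate is (1+11.7%)/(1+2.0%) − 1 = 9.5098%.
Compounded over 5 years: (1 + 0.095098)^5 − 1 ≈ 0.57494.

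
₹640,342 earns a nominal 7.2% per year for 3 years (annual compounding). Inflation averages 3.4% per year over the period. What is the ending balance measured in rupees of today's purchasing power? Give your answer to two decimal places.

Nominal value at maturity: ₹640,342 × (1 + 7.2%)^3 ≈ ₹788,853.48.
Price-level factor over 3 years: (1 + 3.4%)^3 = 1.105507304.
The maturity value deflated by that factor is the answer in today's purchasing power.

₹713,566.95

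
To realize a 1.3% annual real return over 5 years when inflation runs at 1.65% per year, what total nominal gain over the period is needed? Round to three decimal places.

Required annual nominal rate: (1+1.3%)(1+1.65%) − 1 = 2.97145%.
Cumulative over 5 years: (1 + 0.0297145)^5 − 1 ≈ 0.15767.

15.767%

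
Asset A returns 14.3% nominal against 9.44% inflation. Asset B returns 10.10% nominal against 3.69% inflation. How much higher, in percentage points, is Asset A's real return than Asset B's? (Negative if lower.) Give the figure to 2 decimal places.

-1.74

Asset A real return: 1.143/1.0944 − 1 = 4.441%.
Asset B real return: 1.1010/1.0369 − 1 = 6.182%.
Difference: 4.441 − 6.182 = -1.741 pp.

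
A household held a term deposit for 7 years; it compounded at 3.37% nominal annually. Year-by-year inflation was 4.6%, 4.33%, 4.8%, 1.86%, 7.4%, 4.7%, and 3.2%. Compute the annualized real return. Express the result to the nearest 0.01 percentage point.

Cumulative inflation factor: 1.046 × 1.0433 × 1.048 × 1.0186 × 1.074 × 1.047 × 1.032 ≈ 1.35187.
Nominal growth factor: 1.26114. Real growth factor = 1.26114 / 1.35187 ≈ 0.93288.
Annualized: 0.93288^(1/7) − 1 ≈ -0.00988.

-0.99%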